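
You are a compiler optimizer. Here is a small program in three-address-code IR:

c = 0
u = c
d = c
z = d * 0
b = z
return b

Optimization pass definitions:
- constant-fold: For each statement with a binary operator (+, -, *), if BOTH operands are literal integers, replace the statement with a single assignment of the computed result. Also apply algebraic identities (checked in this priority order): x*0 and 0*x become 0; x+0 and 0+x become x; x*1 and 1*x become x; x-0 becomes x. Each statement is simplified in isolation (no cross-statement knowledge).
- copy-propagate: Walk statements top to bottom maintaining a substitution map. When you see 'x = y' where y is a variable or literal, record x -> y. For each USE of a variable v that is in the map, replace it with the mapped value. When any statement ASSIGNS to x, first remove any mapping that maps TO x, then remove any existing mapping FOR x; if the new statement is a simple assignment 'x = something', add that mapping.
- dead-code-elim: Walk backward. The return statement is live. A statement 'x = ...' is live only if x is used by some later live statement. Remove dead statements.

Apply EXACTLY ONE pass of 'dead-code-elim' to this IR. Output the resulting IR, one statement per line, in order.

Answer: c = 0
d = c
z = d * 0
b = z
return b

Derivation:
Applying dead-code-elim statement-by-statement:
  [6] return b  -> KEEP (return); live=['b']
  [5] b = z  -> KEEP; live=['z']
  [4] z = d * 0  -> KEEP; live=['d']
  [3] d = c  -> KEEP; live=['c']
  [2] u = c  -> DEAD (u not live)
  [1] c = 0  -> KEEP; live=[]
Result (5 stmts):
  c = 0
  d = c
  z = d * 0
  b = z
  return b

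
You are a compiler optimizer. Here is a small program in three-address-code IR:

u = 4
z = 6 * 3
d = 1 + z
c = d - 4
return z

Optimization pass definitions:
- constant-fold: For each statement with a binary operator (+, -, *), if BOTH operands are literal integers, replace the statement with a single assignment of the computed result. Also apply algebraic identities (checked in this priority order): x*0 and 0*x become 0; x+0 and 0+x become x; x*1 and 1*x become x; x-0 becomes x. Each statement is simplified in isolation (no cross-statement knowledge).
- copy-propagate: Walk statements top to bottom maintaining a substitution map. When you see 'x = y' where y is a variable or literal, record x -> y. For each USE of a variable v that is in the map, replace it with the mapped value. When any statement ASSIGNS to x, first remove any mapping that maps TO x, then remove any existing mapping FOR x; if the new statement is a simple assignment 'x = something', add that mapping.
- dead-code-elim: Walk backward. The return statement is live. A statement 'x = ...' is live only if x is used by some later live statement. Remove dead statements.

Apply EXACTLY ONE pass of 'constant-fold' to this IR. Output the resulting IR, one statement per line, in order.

Applying constant-fold statement-by-statement:
  [1] u = 4  (unchanged)
  [2] z = 6 * 3  -> z = 18
  [3] d = 1 + z  (unchanged)
  [4] c = d - 4  (unchanged)
  [5] return z  (unchanged)
Result (5 stmts):
  u = 4
  z = 18
  d = 1 + z
  c = d - 4
  return z

Answer: u = 4
z = 18
d = 1 + z
c = d - 4
return z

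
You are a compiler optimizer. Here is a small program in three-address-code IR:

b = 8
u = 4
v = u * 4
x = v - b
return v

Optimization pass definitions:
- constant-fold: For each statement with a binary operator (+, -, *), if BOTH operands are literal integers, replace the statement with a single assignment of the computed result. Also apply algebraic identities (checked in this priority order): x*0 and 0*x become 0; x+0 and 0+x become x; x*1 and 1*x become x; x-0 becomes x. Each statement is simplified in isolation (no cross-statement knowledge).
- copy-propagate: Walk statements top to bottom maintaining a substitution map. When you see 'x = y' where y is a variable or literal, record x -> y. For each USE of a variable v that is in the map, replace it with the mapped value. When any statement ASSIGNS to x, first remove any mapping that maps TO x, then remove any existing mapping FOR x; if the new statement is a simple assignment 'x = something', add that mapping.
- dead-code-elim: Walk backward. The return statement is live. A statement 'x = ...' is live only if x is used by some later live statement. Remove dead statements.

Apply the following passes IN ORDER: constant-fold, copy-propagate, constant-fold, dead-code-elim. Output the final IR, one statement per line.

Initial IR:
  b = 8
  u = 4
  v = u * 4
  x = v - b
  return v
After constant-fold (5 stmts):
  b = 8
  u = 4
  v = u * 4
  x = v - b
  return v
After copy-propagate (5 stmts):
  b = 8
  u = 4
  v = 4 * 4
  x = v - 8
  return v
After constant-fold (5 stmts):
  b = 8
  u = 4
  v = 16
  x = v - 8
  return v
After dead-code-elim (2 stmts):
  v = 16
  return v

Answer: v = 16
return v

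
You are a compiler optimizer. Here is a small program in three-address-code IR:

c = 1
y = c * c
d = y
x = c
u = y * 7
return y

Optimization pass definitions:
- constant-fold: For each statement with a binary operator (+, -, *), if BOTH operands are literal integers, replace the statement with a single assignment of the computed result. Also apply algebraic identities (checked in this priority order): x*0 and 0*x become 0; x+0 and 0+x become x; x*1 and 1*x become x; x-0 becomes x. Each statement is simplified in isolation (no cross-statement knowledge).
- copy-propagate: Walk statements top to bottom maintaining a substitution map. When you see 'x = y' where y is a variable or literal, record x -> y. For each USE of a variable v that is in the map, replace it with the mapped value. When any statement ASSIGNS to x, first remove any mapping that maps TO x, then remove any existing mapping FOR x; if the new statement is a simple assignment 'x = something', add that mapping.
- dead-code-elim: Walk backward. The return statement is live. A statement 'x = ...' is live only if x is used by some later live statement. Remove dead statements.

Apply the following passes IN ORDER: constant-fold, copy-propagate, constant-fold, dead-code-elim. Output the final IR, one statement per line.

Initial IR:
  c = 1
  y = c * c
  d = y
  x = c
  u = y * 7
  return y
After constant-fold (6 stmts):
  c = 1
  y = c * c
  d = y
  x = c
  u = y * 7
  return y
After copy-propagate (6 stmts):
  c = 1
  y = 1 * 1
  d = y
  x = 1
  u = y * 7
  return y
After constant-fold (6 stmts):
  c = 1
  y = 1
  d = y
  x = 1
  u = y * 7
  return y
After dead-code-elim (2 stmts):
  y = 1
  return y

Answer: y = 1
return y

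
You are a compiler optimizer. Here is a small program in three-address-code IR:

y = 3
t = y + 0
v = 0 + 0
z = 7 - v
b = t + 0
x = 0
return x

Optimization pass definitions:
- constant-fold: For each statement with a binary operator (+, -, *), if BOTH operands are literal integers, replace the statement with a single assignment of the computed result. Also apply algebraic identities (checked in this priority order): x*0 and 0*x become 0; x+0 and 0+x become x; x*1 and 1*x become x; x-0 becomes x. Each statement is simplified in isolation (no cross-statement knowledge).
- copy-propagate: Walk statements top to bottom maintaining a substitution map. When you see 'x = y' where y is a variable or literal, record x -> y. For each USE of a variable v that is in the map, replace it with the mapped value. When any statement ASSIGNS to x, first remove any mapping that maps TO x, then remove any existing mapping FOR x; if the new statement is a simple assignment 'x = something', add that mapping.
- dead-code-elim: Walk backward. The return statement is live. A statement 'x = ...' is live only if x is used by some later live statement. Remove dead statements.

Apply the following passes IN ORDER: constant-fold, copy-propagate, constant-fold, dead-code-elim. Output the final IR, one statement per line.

Answer: return 0

Derivation:
Initial IR:
  y = 3
  t = y + 0
  v = 0 + 0
  z = 7 - v
  b = t + 0
  x = 0
  return x
After constant-fold (7 stmts):
  y = 3
  t = y
  v = 0
  z = 7 - v
  b = t
  x = 0
  return x
After copy-propagate (7 stmts):
  y = 3
  t = 3
  v = 0
  z = 7 - 0
  b = 3
  x = 0
  return 0
After constant-fold (7 stmts):
  y = 3
  t = 3
  v = 0
  z = 7
  b = 3
  x = 0
  return 0
After dead-code-elim (1 stmts):
  return 0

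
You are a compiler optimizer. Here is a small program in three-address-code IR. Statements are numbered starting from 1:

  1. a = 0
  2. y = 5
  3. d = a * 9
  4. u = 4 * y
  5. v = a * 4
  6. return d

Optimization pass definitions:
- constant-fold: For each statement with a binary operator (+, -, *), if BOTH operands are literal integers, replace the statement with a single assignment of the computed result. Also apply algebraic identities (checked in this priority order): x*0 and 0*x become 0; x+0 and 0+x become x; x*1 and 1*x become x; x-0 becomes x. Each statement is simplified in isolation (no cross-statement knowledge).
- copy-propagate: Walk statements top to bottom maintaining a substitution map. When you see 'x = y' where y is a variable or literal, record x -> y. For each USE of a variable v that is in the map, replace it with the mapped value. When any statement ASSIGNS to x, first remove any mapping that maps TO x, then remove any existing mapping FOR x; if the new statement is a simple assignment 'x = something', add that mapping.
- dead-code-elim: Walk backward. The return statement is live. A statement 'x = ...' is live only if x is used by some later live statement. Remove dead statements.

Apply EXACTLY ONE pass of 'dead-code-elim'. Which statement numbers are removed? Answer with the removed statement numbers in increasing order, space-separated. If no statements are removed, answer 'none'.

Backward liveness scan:
Stmt 1 'a = 0': KEEP (a is live); live-in = []
Stmt 2 'y = 5': DEAD (y not in live set ['a'])
Stmt 3 'd = a * 9': KEEP (d is live); live-in = ['a']
Stmt 4 'u = 4 * y': DEAD (u not in live set ['d'])
Stmt 5 'v = a * 4': DEAD (v not in live set ['d'])
Stmt 6 'return d': KEEP (return); live-in = ['d']
Removed statement numbers: [2, 4, 5]
Surviving IR:
  a = 0
  d = a * 9
  return d

Answer: 2 4 5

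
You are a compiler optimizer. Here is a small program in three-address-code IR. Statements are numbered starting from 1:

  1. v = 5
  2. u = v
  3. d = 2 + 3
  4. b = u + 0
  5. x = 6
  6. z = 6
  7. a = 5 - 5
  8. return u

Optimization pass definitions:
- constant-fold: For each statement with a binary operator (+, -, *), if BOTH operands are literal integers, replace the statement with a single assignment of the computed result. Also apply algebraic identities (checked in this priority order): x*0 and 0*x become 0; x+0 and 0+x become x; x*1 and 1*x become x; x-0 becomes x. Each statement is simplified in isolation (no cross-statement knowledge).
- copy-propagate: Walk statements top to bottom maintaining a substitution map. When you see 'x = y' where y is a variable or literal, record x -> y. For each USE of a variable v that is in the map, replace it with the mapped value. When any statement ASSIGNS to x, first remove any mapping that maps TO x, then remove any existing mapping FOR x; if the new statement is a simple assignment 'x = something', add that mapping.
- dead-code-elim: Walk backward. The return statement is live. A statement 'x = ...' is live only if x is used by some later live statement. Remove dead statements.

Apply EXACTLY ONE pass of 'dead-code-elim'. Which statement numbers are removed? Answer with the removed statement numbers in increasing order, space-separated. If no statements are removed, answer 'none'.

Answer: 3 4 5 6 7

Derivation:
Backward liveness scan:
Stmt 1 'v = 5': KEEP (v is live); live-in = []
Stmt 2 'u = v': KEEP (u is live); live-in = ['v']
Stmt 3 'd = 2 + 3': DEAD (d not in live set ['u'])
Stmt 4 'b = u + 0': DEAD (b not in live set ['u'])
Stmt 5 'x = 6': DEAD (x not in live set ['u'])
Stmt 6 'z = 6': DEAD (z not in live set ['u'])
Stmt 7 'a = 5 - 5': DEAD (a not in live set ['u'])
Stmt 8 'return u': KEEP (return); live-in = ['u']
Removed statement numbers: [3, 4, 5, 6, 7]
Surviving IR:
  v = 5
  u = v
  return u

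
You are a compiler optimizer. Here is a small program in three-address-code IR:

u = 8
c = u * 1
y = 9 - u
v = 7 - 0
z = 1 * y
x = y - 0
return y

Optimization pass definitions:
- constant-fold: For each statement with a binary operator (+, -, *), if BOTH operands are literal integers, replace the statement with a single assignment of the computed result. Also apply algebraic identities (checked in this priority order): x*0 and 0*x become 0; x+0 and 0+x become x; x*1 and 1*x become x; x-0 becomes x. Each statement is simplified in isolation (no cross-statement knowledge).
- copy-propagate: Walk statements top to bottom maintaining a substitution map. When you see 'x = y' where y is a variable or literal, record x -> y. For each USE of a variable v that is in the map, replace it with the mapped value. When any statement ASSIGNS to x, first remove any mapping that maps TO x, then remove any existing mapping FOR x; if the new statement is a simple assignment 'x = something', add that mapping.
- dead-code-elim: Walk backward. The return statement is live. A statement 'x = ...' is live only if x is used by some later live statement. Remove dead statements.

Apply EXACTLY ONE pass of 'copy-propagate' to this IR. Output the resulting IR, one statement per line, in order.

Applying copy-propagate statement-by-statement:
  [1] u = 8  (unchanged)
  [2] c = u * 1  -> c = 8 * 1
  [3] y = 9 - u  -> y = 9 - 8
  [4] v = 7 - 0  (unchanged)
  [5] z = 1 * y  (unchanged)
  [6] x = y - 0  (unchanged)
  [7] return y  (unchanged)
Result (7 stmts):
  u = 8
  c = 8 * 1
  y = 9 - 8
  v = 7 - 0
  z = 1 * y
  x = y - 0
  return y

Answer: u = 8
c = 8 * 1
y = 9 - 8
v = 7 - 0
z = 1 * y
x = y - 0
return y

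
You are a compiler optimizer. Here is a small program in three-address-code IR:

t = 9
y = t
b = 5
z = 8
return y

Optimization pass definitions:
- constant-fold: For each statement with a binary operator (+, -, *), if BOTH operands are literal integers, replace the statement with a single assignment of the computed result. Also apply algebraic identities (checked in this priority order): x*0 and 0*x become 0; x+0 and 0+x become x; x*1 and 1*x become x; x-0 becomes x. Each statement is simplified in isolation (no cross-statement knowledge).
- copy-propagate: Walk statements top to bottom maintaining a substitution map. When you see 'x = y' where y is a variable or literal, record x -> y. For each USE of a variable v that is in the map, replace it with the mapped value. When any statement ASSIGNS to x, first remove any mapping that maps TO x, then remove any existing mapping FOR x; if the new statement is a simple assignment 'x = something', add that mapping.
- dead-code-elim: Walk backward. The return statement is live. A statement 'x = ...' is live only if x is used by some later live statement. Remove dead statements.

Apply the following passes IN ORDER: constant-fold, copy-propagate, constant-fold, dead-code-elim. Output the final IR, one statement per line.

Initial IR:
  t = 9
  y = t
  b = 5
  z = 8
  return y
After constant-fold (5 stmts):
  t = 9
  y = t
  b = 5
  z = 8
  return y
After copy-propagate (5 stmts):
  t = 9
  y = 9
  b = 5
  z = 8
  return 9
After constant-fold (5 stmts):
  t = 9
  y = 9
  b = 5
  z = 8
  return 9
After dead-code-elim (1 stmts):
  return 9

Answer: return 9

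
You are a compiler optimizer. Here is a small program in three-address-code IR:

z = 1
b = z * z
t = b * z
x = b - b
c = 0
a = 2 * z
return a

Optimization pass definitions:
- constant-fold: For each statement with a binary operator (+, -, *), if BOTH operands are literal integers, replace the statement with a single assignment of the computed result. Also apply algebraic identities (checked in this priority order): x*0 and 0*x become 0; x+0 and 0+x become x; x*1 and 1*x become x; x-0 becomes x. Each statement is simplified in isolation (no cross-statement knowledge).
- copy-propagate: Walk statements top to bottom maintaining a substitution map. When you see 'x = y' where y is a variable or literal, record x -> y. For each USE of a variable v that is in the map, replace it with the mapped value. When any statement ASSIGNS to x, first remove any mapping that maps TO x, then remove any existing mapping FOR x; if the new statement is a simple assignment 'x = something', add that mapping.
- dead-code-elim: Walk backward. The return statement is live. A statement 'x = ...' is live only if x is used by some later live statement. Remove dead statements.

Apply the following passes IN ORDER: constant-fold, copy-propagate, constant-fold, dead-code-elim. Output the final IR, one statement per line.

Initial IR:
  z = 1
  b = z * z
  t = b * z
  x = b - b
  c = 0
  a = 2 * z
  return a
After constant-fold (7 stmts):
  z = 1
  b = z * z
  t = b * z
  x = b - b
  c = 0
  a = 2 * z
  return a
After copy-propagate (7 stmts):
  z = 1
  b = 1 * 1
  t = b * 1
  x = b - b
  c = 0
  a = 2 * 1
  return a
After constant-fold (7 stmts):
  z = 1
  b = 1
  t = b
  x = b - b
  c = 0
  a = 2
  return a
After dead-code-elim (2 stmts):
  a = 2
  return a

Answer: a = 2
return a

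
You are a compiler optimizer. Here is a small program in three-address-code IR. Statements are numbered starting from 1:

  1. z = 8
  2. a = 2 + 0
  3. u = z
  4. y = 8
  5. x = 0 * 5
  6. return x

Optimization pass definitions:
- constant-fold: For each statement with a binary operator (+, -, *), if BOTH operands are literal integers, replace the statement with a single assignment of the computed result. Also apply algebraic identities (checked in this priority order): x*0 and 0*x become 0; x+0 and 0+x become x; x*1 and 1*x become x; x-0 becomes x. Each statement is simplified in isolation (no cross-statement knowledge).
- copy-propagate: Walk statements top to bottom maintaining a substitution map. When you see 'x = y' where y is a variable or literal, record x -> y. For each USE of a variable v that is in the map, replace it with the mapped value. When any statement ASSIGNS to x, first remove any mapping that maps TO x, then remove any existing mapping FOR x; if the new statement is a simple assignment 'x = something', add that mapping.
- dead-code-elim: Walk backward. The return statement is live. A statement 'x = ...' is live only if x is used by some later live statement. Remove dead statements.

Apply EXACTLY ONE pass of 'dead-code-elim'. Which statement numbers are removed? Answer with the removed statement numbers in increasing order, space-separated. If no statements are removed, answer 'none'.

Backward liveness scan:
Stmt 1 'z = 8': DEAD (z not in live set [])
Stmt 2 'a = 2 + 0': DEAD (a not in live set [])
Stmt 3 'u = z': DEAD (u not in live set [])
Stmt 4 'y = 8': DEAD (y not in live set [])
Stmt 5 'x = 0 * 5': KEEP (x is live); live-in = []
Stmt 6 'return x': KEEP (return); live-in = ['x']
Removed statement numbers: [1, 2, 3, 4]
Surviving IR:
  x = 0 * 5
  return x

Answer: 1 2 3 4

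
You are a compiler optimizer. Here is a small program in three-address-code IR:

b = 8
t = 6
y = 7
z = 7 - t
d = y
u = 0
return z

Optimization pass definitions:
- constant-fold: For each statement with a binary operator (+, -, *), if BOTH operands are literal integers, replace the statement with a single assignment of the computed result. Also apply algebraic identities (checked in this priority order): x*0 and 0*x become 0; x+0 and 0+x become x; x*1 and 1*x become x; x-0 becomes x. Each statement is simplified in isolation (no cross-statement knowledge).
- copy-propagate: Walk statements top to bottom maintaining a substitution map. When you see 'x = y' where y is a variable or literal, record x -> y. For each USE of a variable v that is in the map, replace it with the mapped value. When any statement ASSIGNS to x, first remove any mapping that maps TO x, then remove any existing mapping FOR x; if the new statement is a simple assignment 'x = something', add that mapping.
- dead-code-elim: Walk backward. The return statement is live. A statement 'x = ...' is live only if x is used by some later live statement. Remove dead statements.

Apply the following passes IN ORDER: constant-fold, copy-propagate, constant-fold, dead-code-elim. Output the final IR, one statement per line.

Answer: z = 1
return z

Derivation:
Initial IR:
  b = 8
  t = 6
  y = 7
  z = 7 - t
  d = y
  u = 0
  return z
After constant-fold (7 stmts):
  b = 8
  t = 6
  y = 7
  z = 7 - t
  d = y
  u = 0
  return z
After copy-propagate (7 stmts):
  b = 8
  t = 6
  y = 7
  z = 7 - 6
  d = 7
  u = 0
  return z
After constant-fold (7 stmts):
  b = 8
  t = 6
  y = 7
  z = 1
  d = 7
  u = 0
  return z
After dead-code-elim (2 stmts):
  z = 1
  return z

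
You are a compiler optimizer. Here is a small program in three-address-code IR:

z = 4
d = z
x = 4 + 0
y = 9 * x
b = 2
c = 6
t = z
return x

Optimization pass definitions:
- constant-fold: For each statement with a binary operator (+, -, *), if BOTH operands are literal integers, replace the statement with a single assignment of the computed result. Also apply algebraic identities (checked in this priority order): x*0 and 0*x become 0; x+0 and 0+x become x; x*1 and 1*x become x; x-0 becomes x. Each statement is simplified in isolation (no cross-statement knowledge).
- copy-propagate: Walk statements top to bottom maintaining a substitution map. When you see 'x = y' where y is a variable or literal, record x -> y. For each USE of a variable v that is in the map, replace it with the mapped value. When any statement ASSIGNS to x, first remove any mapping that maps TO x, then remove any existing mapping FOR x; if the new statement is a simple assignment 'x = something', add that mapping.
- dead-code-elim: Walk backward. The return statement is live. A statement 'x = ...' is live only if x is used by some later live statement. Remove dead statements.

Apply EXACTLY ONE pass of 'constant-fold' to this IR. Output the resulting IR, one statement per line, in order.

Applying constant-fold statement-by-statement:
  [1] z = 4  (unchanged)
  [2] d = z  (unchanged)
  [3] x = 4 + 0  -> x = 4
  [4] y = 9 * x  (unchanged)
  [5] b = 2  (unchanged)
  [6] c = 6  (unchanged)
  [7] t = z  (unchanged)
  [8] return x  (unchanged)
Result (8 stmts):
  z = 4
  d = z
  x = 4
  y = 9 * x
  b = 2
  c = 6
  t = z
  return x

Answer: z = 4
d = z
x = 4
y = 9 * x
b = 2
c = 6
t = z
return x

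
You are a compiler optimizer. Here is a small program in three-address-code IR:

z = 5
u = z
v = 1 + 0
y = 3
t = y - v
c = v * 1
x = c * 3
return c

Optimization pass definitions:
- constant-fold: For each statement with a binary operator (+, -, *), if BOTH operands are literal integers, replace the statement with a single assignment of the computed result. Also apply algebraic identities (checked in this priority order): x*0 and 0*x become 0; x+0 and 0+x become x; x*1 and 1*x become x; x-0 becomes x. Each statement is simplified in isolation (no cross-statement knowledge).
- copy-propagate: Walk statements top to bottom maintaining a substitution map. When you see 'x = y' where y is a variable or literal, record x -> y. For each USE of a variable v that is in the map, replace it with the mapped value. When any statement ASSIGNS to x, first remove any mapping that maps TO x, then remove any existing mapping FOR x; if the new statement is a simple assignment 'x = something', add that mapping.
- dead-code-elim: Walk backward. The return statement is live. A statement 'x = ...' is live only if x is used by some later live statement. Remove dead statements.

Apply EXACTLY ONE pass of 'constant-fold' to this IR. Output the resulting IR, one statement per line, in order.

Answer: z = 5
u = z
v = 1
y = 3
t = y - v
c = v
x = c * 3
return c

Derivation:
Applying constant-fold statement-by-statement:
  [1] z = 5  (unchanged)
  [2] u = z  (unchanged)
  [3] v = 1 + 0  -> v = 1
  [4] y = 3  (unchanged)
  [5] t = y - v  (unchanged)
  [6] c = v * 1  -> c = v
  [7] x = c * 3  (unchanged)
  [8] return c  (unchanged)
Result (8 stmts):
  z = 5
  u = z
  v = 1
  y = 3
  t = y - v
  c = v
  x = c * 3
  return c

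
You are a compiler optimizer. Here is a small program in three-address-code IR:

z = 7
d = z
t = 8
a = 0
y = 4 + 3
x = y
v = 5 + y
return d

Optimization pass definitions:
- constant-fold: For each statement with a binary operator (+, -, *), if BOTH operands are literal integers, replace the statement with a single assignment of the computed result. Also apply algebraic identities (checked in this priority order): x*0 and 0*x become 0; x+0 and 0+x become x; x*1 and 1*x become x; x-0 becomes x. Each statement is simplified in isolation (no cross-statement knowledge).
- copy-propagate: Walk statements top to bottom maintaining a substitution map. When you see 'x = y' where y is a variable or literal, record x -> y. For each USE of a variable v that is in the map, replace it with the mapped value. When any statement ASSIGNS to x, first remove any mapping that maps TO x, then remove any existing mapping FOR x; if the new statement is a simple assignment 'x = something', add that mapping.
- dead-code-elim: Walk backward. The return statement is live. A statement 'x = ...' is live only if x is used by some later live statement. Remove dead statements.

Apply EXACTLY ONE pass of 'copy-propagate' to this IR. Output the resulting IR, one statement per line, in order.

Answer: z = 7
d = 7
t = 8
a = 0
y = 4 + 3
x = y
v = 5 + y
return 7

Derivation:
Applying copy-propagate statement-by-statement:
  [1] z = 7  (unchanged)
  [2] d = z  -> d = 7
  [3] t = 8  (unchanged)
  [4] a = 0  (unchanged)
  [5] y = 4 + 3  (unchanged)
  [6] x = y  (unchanged)
  [7] v = 5 + y  (unchanged)
  [8] return d  -> return 7
Result (8 stmts):
  z = 7
  d = 7
  t = 8
  a = 0
  y = 4 + 3
  x = y
  v = 5 + y
  return 7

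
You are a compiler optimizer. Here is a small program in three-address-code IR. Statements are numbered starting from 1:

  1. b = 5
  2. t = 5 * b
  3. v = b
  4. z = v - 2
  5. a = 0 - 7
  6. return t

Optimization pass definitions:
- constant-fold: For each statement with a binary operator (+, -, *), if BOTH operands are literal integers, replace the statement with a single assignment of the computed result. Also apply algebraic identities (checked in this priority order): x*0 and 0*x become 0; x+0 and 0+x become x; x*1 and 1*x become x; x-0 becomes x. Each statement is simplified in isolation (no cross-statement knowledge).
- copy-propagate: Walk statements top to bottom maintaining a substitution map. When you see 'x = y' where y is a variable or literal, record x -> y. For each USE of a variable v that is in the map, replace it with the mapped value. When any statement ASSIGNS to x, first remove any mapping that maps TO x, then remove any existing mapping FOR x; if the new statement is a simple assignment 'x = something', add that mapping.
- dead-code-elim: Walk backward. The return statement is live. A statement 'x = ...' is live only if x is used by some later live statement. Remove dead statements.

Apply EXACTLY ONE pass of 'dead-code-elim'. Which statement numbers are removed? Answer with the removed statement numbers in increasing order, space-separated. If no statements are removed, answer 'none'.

Answer: 3 4 5

Derivation:
Backward liveness scan:
Stmt 1 'b = 5': KEEP (b is live); live-in = []
Stmt 2 't = 5 * b': KEEP (t is live); live-in = ['b']
Stmt 3 'v = b': DEAD (v not in live set ['t'])
Stmt 4 'z = v - 2': DEAD (z not in live set ['t'])
Stmt 5 'a = 0 - 7': DEAD (a not in live set ['t'])
Stmt 6 'return t': KEEP (return); live-in = ['t']
Removed statement numbers: [3, 4, 5]
Surviving IR:
  b = 5
  t = 5 * b
  return t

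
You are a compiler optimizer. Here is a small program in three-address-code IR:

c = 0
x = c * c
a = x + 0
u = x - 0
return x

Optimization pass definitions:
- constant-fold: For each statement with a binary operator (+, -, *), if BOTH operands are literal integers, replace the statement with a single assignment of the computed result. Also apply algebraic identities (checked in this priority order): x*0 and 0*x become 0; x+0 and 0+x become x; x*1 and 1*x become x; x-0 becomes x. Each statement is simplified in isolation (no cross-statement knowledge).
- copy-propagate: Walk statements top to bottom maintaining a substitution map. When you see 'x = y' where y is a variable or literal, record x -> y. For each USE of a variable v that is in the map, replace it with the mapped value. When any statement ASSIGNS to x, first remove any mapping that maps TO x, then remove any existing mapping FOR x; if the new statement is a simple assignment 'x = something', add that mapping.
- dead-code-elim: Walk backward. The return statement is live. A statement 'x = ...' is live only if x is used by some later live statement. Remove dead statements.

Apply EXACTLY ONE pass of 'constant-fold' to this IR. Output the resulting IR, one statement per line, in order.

Answer: c = 0
x = c * c
a = x
u = x
return x

Derivation:
Applying constant-fold statement-by-statement:
  [1] c = 0  (unchanged)
  [2] x = c * c  (unchanged)
  [3] a = x + 0  -> a = x
  [4] u = x - 0  -> u = x
  [5] return x  (unchanged)
Result (5 stmts):
  c = 0
  x = c * c
  a = x
  u = x
  return x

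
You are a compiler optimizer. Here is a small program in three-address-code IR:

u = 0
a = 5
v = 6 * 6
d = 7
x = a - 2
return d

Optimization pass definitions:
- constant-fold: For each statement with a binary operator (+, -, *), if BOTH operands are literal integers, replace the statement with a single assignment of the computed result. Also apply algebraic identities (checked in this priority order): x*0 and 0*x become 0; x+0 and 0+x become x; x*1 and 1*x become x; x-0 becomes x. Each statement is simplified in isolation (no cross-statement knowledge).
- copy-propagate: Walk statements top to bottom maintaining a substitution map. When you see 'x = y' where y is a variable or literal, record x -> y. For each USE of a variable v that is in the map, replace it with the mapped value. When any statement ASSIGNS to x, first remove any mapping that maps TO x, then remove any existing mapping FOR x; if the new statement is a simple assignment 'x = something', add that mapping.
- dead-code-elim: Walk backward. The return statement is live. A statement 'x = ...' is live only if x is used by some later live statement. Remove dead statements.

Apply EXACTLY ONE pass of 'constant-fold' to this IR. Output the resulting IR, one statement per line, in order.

Answer: u = 0
a = 5
v = 36
d = 7
x = a - 2
return d

Derivation:
Applying constant-fold statement-by-statement:
  [1] u = 0  (unchanged)
  [2] a = 5  (unchanged)
  [3] v = 6 * 6  -> v = 36
  [4] d = 7  (unchanged)
  [5] x = a - 2  (unchanged)
  [6] return d  (unchanged)
Result (6 stmts):
  u = 0
  a = 5
  v = 36
  d = 7
  x = a - 2
  return d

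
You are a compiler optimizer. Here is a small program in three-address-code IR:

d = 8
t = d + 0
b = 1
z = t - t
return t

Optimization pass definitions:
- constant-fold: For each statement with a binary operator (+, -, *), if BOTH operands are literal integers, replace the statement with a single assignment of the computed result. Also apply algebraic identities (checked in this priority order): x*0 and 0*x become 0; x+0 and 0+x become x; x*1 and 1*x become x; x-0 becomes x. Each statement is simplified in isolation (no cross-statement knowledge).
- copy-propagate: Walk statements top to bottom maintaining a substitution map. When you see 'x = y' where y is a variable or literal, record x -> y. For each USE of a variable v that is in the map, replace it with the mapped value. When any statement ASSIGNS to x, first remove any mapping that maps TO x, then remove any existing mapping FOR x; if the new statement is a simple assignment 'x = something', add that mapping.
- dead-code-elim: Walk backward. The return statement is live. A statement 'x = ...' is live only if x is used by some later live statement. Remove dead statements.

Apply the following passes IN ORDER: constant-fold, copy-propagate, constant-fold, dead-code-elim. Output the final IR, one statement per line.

Answer: return 8

Derivation:
Initial IR:
  d = 8
  t = d + 0
  b = 1
  z = t - t
  return t
After constant-fold (5 stmts):
  d = 8
  t = d
  b = 1
  z = t - t
  return t
After copy-propagate (5 stmts):
  d = 8
  t = 8
  b = 1
  z = 8 - 8
  return 8
After constant-fold (5 stmts):
  d = 8
  t = 8
  b = 1
  z = 0
  return 8
After dead-code-elim (1 stmts):
  return 8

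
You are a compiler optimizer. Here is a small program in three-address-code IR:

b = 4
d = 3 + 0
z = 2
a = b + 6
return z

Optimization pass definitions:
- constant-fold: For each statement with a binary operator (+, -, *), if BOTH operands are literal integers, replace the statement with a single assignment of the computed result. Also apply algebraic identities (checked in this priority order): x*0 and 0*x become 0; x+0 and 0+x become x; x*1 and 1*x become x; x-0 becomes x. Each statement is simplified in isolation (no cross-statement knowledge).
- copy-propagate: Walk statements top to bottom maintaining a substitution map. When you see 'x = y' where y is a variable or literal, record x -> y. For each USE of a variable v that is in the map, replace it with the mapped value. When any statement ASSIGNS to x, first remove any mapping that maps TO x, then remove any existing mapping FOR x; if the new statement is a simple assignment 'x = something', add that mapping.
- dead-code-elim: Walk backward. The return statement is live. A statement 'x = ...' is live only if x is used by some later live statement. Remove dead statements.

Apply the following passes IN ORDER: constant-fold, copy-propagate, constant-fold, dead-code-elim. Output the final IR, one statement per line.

Initial IR:
  b = 4
  d = 3 + 0
  z = 2
  a = b + 6
  return z
After constant-fold (5 stmts):
  b = 4
  d = 3
  z = 2
  a = b + 6
  return z
After copy-propagate (5 stmts):
  b = 4
  d = 3
  z = 2
  a = 4 + 6
  return 2
After constant-fold (5 stmts):
  b = 4
  d = 3
  z = 2
  a = 10
  return 2
After dead-code-elim (1 stmts):
  return 2

Answer: return 2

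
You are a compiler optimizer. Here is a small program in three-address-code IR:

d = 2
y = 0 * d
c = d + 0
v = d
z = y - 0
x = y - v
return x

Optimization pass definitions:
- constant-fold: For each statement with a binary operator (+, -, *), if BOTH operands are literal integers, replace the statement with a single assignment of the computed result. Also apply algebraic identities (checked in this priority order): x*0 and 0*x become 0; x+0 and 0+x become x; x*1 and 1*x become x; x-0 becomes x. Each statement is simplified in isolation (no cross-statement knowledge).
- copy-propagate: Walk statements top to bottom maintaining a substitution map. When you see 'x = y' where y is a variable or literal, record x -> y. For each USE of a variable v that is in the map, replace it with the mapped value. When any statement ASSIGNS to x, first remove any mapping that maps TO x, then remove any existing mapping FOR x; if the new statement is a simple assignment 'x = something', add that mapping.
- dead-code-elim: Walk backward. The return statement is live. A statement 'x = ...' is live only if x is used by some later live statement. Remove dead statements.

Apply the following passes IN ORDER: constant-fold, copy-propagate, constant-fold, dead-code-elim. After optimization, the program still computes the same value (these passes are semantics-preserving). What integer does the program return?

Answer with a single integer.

Answer: -2

Derivation:
Initial IR:
  d = 2
  y = 0 * d
  c = d + 0
  v = d
  z = y - 0
  x = y - v
  return x
After constant-fold (7 stmts):
  d = 2
  y = 0
  c = d
  v = d
  z = y
  x = y - v
  return x
After copy-propagate (7 stmts):
  d = 2
  y = 0
  c = 2
  v = 2
  z = 0
  x = 0 - 2
  return x
After constant-fold (7 stmts):
  d = 2
  y = 0
  c = 2
  v = 2
  z = 0
  x = -2
  return x
After dead-code-elim (2 stmts):
  x = -2
  return x
Evaluate:
  d = 2  =>  d = 2
  y = 0 * d  =>  y = 0
  c = d + 0  =>  c = 2
  v = d  =>  v = 2
  z = y - 0  =>  z = 0
  x = y - v  =>  x = -2
  return x = -2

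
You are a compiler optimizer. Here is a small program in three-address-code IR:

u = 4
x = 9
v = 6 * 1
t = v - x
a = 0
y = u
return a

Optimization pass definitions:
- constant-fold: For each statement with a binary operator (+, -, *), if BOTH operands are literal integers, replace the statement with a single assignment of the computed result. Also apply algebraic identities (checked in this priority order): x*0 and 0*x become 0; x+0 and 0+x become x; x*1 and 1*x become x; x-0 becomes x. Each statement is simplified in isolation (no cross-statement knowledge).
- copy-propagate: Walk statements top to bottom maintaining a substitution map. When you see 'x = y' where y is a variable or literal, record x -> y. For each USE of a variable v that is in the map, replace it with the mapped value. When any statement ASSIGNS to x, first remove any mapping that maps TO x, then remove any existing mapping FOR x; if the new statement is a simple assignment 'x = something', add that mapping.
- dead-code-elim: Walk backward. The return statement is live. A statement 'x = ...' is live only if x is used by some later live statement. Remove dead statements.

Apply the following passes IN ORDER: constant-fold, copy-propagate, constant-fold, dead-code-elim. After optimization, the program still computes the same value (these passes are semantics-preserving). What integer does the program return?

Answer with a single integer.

Initial IR:
  u = 4
  x = 9
  v = 6 * 1
  t = v - x
  a = 0
  y = u
  return a
After constant-fold (7 stmts):
  u = 4
  x = 9
  v = 6
  t = v - x
  a = 0
  y = u
  return a
After copy-propagate (7 stmts):
  u = 4
  x = 9
  v = 6
  t = 6 - 9
  a = 0
  y = 4
  return 0
After constant-fold (7 stmts):
  u = 4
  x = 9
  v = 6
  t = -3
  a = 0
  y = 4
  return 0
After dead-code-elim (1 stmts):
  return 0
Evaluate:
  u = 4  =>  u = 4
  x = 9  =>  x = 9
  v = 6 * 1  =>  v = 6
  t = v - x  =>  t = -3
  a = 0  =>  a = 0
  y = u  =>  y = 4
  return a = 0

Answer: 0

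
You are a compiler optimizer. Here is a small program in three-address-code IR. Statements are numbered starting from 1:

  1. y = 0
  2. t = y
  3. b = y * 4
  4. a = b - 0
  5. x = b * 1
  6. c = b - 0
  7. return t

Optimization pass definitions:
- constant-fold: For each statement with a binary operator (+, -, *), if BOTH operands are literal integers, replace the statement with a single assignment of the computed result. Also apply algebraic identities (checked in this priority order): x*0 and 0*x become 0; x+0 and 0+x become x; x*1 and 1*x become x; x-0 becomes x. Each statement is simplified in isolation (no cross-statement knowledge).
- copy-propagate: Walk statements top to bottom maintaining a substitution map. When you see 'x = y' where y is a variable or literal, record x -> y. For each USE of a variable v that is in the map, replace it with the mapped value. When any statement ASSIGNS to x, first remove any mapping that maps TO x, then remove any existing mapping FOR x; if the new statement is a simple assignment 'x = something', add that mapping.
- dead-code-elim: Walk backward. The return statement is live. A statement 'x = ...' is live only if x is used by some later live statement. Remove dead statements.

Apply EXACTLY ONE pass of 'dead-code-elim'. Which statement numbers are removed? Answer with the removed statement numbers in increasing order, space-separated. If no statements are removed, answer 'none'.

Answer: 3 4 5 6

Derivation:
Backward liveness scan:
Stmt 1 'y = 0': KEEP (y is live); live-in = []
Stmt 2 't = y': KEEP (t is live); live-in = ['y']
Stmt 3 'b = y * 4': DEAD (b not in live set ['t'])
Stmt 4 'a = b - 0': DEAD (a not in live set ['t'])
Stmt 5 'x = b * 1': DEAD (x not in live set ['t'])
Stmt 6 'c = b - 0': DEAD (c not in live set ['t'])
Stmt 7 'return t': KEEP (return); live-in = ['t']
Removed statement numbers: [3, 4, 5, 6]
Surviving IR:
  y = 0
  t = y
  return t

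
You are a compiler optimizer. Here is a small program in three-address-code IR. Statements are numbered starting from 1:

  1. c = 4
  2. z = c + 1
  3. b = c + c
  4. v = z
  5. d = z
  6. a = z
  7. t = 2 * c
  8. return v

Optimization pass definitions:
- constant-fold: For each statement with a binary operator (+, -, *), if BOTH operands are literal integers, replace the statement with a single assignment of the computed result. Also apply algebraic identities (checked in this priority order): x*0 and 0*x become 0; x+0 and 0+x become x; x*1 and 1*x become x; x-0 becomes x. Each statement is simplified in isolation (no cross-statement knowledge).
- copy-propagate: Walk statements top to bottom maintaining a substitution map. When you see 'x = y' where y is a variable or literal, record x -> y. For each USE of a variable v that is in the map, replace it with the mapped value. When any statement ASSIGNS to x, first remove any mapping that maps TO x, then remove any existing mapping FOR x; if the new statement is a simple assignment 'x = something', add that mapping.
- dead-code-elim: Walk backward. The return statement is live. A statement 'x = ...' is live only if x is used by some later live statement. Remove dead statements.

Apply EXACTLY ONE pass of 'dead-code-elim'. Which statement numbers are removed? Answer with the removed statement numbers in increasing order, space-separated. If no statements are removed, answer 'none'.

Backward liveness scan:
Stmt 1 'c = 4': KEEP (c is live); live-in = []
Stmt 2 'z = c + 1': KEEP (z is live); live-in = ['c']
Stmt 3 'b = c + c': DEAD (b not in live set ['z'])
Stmt 4 'v = z': KEEP (v is live); live-in = ['z']
Stmt 5 'd = z': DEAD (d not in live set ['v'])
Stmt 6 'a = z': DEAD (a not in live set ['v'])
Stmt 7 't = 2 * c': DEAD (t not in live set ['v'])
Stmt 8 'return v': KEEP (return); live-in = ['v']
Removed statement numbers: [3, 5, 6, 7]
Surviving IR:
  c = 4
  z = c + 1
  v = z
  return v

Answer: 3 5 6 7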